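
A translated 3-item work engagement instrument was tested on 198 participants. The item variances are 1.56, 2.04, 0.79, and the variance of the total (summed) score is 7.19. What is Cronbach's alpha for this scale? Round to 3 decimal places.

α = 0.584

ΣVar(i) = 1.56 + 2.04 + 0.79 = 4.39
α = (k/(k−1))·(1 − ΣVar(i)/σ²_total) = (3/2)·(1 − 4.39/7.19) = 0.584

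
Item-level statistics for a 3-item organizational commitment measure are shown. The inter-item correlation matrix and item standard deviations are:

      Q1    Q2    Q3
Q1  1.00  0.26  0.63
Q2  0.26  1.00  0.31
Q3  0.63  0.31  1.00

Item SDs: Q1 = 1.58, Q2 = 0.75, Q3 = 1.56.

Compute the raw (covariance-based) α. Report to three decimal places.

Σσ²ᵢ = 1.58² + 0.75² + 1.56² = 5.4925
Covariances σ_ij = r_ij · s_i · s_j:
  σ(Q1,Q2) = 0.26 × 1.58 × 0.75 = 0.3081
  σ(Q1,Q3) = 0.63 × 1.58 × 1.56 = 1.5528
  σ(Q2,Q3) = 0.31 × 0.75 × 1.56 = 0.3627
σ²_T = Σσ²ᵢ + 2·Σσ_ij = 5.4925 + 2 × 2.2236 = 9.9397
α = (3/2)·(1 − 5.4925/9.9397) = 0.671

α = 0.671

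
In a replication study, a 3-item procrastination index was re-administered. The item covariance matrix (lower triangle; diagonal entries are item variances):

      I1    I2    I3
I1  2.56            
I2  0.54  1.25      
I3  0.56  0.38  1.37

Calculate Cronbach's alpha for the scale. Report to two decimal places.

Cronbach's alpha = 0.55

Σσ²ᵢ = 2.56 + 1.25 + 1.37 = 5.18
Sum of off-diagonal covariances = 1.48
σ²_total = 5.18 + 2 × 1.48 = 8.14
α = (k/(k−1))·(1 − Σσ²ᵢ/σ²_total) = (3/2)·(1 − 5.18/8.14) = 0.55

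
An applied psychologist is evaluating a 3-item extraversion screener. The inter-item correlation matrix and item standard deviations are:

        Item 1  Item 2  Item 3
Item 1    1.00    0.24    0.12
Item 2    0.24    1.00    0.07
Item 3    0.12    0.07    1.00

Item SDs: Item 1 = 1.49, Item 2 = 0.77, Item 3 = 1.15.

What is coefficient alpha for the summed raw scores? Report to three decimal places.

Σσ²ᵢ = 1.49² + 0.77² + 1.15² = 4.1355
Covariances σ_ij = r_ij · s_i · s_j:
  σ(Item 1,Item 2) = 0.24 × 1.49 × 0.77 = 0.2754
  σ(Item 1,Item 3) = 0.12 × 1.49 × 1.15 = 0.2056
  σ(Item 2,Item 3) = 0.07 × 0.77 × 1.15 = 0.0620
σ²_T = Σσ²ᵢ + 2·Σσ_ij = 4.1355 + 2 × 0.5430 = 5.2215
α = (3/2)·(1 − 4.1355/5.2215) = 0.312

coefficient alpha = 0.312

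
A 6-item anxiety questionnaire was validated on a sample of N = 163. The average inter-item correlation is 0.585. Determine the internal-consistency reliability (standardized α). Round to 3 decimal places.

standardized α = 0.894

Standardized α = k·r̄ / (1 + (k−1)·r̄) = 6 × 0.585 / (1 + 5 × 0.585)
  = 3.5100 / 3.9250 = 0.894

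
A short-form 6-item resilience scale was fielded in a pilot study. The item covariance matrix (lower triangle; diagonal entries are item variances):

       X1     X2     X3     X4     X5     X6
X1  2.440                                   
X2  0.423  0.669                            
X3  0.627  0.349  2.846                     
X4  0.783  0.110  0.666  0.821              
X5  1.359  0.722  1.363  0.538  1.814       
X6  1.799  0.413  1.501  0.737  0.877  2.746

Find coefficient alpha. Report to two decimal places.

α = 0.82

Σσ²ᵢ = 2.440 + 0.669 + 2.846 + 0.821 + 1.814 + 2.746 = 11.336
Sum of off-diagonal covariances = 12.267
total variance = 11.336 + 2 × 12.267 = 35.870
α = (k/(k−1))·(1 − Σσ²ᵢ/total variance) = (6/5)·(1 − 11.336/35.870) = 0.82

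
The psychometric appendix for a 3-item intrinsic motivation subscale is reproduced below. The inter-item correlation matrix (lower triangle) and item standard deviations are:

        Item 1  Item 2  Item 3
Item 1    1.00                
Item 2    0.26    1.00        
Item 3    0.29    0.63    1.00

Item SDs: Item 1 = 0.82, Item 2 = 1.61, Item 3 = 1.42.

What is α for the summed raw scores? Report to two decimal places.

α = 0.67

Σσ²ᵢ = 0.82² + 1.61² + 1.42² = 5.2809
Covariances σ_ij = r_ij · s_i · s_j:
  σ(Item 1,Item 2) = 0.26 × 0.82 × 1.61 = 0.3433
  σ(Item 1,Item 3) = 0.29 × 0.82 × 1.42 = 0.3377
  σ(Item 2,Item 3) = 0.63 × 1.61 × 1.42 = 1.4403
σ²_T = Σσ²ᵢ + 2·Σσ_ij = 5.2809 + 2 × 2.1213 = 9.5235
α = (3/2)·(1 − 5.2809/9.5235) = 0.67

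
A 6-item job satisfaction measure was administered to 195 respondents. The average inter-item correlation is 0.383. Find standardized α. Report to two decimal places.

Standardized α = k·r̄ / (1 + (k−1)·r̄) = 6 × 0.383 / (1 + 5 × 0.383)
  = 2.2980 / 2.9150 = 0.79

α = 0.79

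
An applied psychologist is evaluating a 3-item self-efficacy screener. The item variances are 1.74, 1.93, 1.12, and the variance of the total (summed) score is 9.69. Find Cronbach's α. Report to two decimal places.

sum of item variances = 1.74 + 1.93 + 1.12 = 4.79
α = (k/(k−1))·(1 − sum of item variances/total variance) = (3/2)·(1 − 4.79/9.69) = 0.76

α = 0.76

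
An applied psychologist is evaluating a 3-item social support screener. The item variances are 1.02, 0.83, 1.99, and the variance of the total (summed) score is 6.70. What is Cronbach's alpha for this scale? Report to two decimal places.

α = 0.64

Σσ²ᵢ = 1.02 + 0.83 + 1.99 = 3.84
α = (k/(k−1))·(1 − Σσ²ᵢ/σ²_T) = (3/2)·(1 − 3.84/6.70) = 0.64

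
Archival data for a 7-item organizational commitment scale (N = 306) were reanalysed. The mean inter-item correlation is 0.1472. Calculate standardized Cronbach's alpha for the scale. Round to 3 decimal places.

standardized Cronbach's alpha = 0.547

Standardized α = k·r̄ / (1 + (k−1)·r̄) = 7 × 0.1472 / (1 + 6 × 0.1472)
  = 1.0304 / 1.8832 = 0.547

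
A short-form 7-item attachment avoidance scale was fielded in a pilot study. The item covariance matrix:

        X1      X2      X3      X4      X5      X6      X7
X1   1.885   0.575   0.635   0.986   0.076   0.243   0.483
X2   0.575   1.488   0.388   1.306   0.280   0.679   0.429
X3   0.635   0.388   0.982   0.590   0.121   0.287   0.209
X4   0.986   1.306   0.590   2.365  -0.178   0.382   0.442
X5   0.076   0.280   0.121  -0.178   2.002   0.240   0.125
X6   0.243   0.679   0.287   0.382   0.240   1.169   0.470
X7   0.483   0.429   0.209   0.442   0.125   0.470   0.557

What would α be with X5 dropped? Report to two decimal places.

α = 0.79

Remaining items: X1, X2, X3, X4, X6, X7 (k = 6).
Σσᵢ² = 1.885 + 1.488 + 0.982 + 2.365 + 1.169 + 0.557 = 8.446
Var(T) = 8.446 + 2 × 8.104 = 24.654
α (item deleted) = (6/5)·(1 − 8.446/24.654) = 0.79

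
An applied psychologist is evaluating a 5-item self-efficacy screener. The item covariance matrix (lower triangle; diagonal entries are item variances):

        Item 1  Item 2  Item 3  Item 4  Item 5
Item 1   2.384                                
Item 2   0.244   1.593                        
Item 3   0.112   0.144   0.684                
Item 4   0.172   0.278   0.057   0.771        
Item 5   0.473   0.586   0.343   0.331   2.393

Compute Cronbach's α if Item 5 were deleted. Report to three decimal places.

Remaining items: Item 1, Item 2, Item 3, Item 4 (k = 4).
Σσᵢ² = 2.384 + 1.593 + 0.684 + 0.771 = 5.432
Var(T) = 5.432 + 2 × 1.007 = 7.446
α (item deleted) = (4/3)·(1 − 5.432/7.446) = 0.361

Cronbach's α = 0.361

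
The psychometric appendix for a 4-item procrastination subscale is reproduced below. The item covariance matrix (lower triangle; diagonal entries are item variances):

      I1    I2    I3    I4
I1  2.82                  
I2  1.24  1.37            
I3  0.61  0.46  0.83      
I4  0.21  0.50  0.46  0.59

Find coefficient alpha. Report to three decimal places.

Σσ²ᵢ = 2.82 + 1.37 + 0.83 + 0.59 = 5.61
Sum of the distinct covariances = 3.48
Var(T) = 5.61 + 2 × 3.48 = 12.57
α = (k/(k−1))·(1 − Σσ²ᵢ/Var(T)) = (4/3)·(1 − 5.61/12.57) = 0.738

coefficient alpha = 0.738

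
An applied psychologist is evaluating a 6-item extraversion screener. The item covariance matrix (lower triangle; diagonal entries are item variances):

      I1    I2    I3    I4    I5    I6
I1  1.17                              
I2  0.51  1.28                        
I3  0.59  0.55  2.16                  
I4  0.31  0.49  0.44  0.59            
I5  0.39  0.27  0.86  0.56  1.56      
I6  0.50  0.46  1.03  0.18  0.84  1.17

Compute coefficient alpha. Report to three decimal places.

α = 0.802

Σσᵢ² = 1.17 + 1.28 + 2.16 + 0.59 + 1.56 + 1.17 = 7.93
Sum of the distinct covariances = 7.98
σ²_T = 7.93 + 2 × 7.98 = 23.89
α = (k/(k−1))·(1 − Σσᵢ²/σ²_T) = (6/5)·(1 − 7.93/23.89) = 0.802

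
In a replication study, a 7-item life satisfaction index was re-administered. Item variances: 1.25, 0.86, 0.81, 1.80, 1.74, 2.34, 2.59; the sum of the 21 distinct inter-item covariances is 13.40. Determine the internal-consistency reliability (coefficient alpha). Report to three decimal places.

coefficient alpha = 0.819

Σσᵢ² = 1.25 + 0.86 + 0.81 + 1.80 + 1.74 + 2.34 + 2.59 = 11.39
Sum of distinct covariances = 13.40
total variance = Σσᵢ² + 2·Σcov = 11.39 + 2 × 13.40 = 38.19
α = (7/6)·(1 − 11.39/38.19) = 0.819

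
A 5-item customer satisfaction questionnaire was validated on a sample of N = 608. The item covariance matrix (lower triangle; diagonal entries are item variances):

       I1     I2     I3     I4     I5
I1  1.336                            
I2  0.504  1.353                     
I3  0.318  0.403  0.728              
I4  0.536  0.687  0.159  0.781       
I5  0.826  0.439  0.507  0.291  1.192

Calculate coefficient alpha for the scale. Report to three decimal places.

α = 0.793

Σσᵢ² = 1.336 + 1.353 + 0.728 + 0.781 + 1.192 = 5.390
Sum of the distinct covariances = 4.670
σ²_total = 5.390 + 2 × 4.670 = 14.730
α = (k/(k−1))·(1 − Σσᵢ²/σ²_total) = (5/4)·(1 − 5.390/14.730) = 0.793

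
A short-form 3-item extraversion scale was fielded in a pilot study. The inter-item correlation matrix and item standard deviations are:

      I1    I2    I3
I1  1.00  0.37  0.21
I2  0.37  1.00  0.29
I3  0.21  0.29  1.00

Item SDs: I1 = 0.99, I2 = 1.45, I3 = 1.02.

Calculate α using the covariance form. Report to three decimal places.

α = 0.544

Σσ²ᵢ = 0.99² + 1.45² + 1.02² = 4.1230
Covariances σ_ij = r_ij · s_i · s_j:
  σ(I1,I2) = 0.37 × 0.99 × 1.45 = 0.5311
  σ(I1,I3) = 0.21 × 0.99 × 1.02 = 0.2121
  σ(I2,I3) = 0.29 × 1.45 × 1.02 = 0.4289
σ²_T = Σσ²ᵢ + 2·Σσ_ij = 4.1230 + 2 × 1.1721 = 6.4672
α = (3/2)·(1 − 4.1230/6.4672) = 0.544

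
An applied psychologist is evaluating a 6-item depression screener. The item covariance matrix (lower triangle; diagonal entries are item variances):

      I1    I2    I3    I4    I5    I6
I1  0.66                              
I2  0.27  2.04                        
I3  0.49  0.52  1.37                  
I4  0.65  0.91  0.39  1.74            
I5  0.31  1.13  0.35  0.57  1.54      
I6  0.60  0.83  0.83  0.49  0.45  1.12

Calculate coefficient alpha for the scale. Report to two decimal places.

Σσᵢ² = 0.66 + 2.04 + 1.37 + 1.74 + 1.54 + 1.12 = 8.47
Σ_{i<j} σ_ij = 8.79
σ²_total = 8.47 + 2 × 8.79 = 26.05
α = (k/(k−1))·(1 − Σσᵢ²/σ²_total) = (6/5)·(1 − 8.47/26.05) = 0.81

coefficient alpha = 0.81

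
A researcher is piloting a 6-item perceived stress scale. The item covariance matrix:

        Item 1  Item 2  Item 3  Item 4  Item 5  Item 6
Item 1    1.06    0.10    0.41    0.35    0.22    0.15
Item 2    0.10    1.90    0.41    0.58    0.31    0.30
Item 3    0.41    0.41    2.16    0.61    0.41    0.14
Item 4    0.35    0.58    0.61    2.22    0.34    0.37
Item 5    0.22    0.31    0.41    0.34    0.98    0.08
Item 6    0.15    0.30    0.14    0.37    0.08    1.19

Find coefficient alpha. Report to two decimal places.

Σσᵢ² = 1.06 + 1.90 + 2.16 + 2.22 + 0.98 + 1.19 = 9.51
Σ_{i<j} σ_ij = 4.78
σ²_total = 9.51 + 2 × 4.78 = 19.07
α = (k/(k−1))·(1 − Σσᵢ²/σ²_total) = (6/5)·(1 − 9.51/19.07) = 0.60

α = 0.60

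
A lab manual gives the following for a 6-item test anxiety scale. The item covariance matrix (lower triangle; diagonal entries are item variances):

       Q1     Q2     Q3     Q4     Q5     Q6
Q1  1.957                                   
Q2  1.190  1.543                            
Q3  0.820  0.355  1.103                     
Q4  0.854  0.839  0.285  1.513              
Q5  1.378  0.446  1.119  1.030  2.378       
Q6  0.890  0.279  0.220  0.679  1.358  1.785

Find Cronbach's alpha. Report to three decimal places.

Σσᵢ² = 1.957 + 1.543 + 1.103 + 1.513 + 2.378 + 1.785 = 10.279
Sum of off-diagonal covariances = 11.742
σ²_T = 10.279 + 2 × 11.742 = 33.763
α = (k/(k−1))·(1 − Σσᵢ²/σ²_T) = (6/5)·(1 − 10.279/33.763) = 0.835

α = 0.835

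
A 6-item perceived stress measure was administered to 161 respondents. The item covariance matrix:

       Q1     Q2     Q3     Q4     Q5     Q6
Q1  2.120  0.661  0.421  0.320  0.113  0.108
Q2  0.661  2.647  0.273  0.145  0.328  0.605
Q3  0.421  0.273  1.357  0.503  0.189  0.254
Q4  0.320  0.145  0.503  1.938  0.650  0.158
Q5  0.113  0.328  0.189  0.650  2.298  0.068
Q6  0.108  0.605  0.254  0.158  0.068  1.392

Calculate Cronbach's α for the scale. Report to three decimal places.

ΣVar(i) = 2.120 + 2.647 + 1.357 + 1.938 + 2.298 + 1.392 = 11.752
Σ_{i<j} σ_ij = 4.796
σ²_total = 11.752 + 2 × 4.796 = 21.344
α = (k/(k−1))·(1 − ΣVar(i)/σ²_total) = (6/5)·(1 − 11.752/21.344) = 0.539

Cronbach's α = 0.539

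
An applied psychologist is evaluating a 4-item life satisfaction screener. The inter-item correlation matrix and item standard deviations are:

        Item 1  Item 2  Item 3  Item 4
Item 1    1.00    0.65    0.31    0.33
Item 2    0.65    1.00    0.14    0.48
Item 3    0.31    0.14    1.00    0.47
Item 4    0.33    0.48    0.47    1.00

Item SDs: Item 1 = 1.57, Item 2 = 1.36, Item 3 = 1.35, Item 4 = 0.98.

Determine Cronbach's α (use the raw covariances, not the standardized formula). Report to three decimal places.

Cronbach's α = 0.712

Σσ²ᵢ = 1.57² + 1.36² + 1.35² + 0.98² = 7.0974
Covariances σ_ij = r_ij · s_i · s_j:
  σ(Item 1,Item 2) = 0.65 × 1.57 × 1.36 = 1.3879
  σ(Item 1,Item 3) = 0.31 × 1.57 × 1.35 = 0.6570
  σ(Item 1,Item 4) = 0.33 × 1.57 × 0.98 = 0.5077
  σ(Item 2,Item 3) = 0.14 × 1.36 × 1.35 = 0.2570
  σ(Item 2,Item 4) = 0.48 × 1.36 × 0.98 = 0.6397
  σ(Item 3,Item 4) = 0.47 × 1.35 × 0.98 = 0.6218
σ²_T = Σσ²ᵢ + 2·Σσ_ij = 7.0974 + 2 × 4.0711 = 15.2396
α = (4/3)·(1 − 7.0974/15.2396) = 0.712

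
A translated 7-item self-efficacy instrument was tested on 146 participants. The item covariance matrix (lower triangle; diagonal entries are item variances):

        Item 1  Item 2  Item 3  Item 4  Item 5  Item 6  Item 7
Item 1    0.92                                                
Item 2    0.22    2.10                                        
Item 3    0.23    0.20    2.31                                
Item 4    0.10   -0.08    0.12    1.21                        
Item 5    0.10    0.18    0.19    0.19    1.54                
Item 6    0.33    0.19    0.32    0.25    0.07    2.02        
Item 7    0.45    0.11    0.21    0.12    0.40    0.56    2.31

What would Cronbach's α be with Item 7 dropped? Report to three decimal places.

Remaining items: Item 1, Item 2, Item 3, Item 4, Item 5, Item 6 (k = 6).
Σσᵢ² = 0.92 + 2.10 + 2.31 + 1.21 + 1.54 + 2.02 = 10.10
Var(T) = 10.10 + 2 × 2.61 = 15.32
α (item deleted) = (6/5)·(1 − 10.10/15.32) = 0.409

Cronbach's α = 0.409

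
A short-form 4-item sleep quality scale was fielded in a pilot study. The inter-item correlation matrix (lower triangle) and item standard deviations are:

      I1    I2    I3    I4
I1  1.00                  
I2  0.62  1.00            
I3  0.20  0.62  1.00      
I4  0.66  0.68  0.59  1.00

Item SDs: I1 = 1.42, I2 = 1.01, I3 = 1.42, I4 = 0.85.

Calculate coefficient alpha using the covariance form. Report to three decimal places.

α = 0.796

Σσ²ᵢ = 1.42² + 1.01² + 1.42² + 0.85² = 5.7754
Covariances σ_ij = r_ij · s_i · s_j:
  σ(I1,I2) = 0.62 × 1.42 × 1.01 = 0.8892
  σ(I1,I3) = 0.20 × 1.42 × 1.42 = 0.4033
  σ(I1,I4) = 0.66 × 1.42 × 0.85 = 0.7966
  σ(I2,I3) = 0.62 × 1.01 × 1.42 = 0.8892
  σ(I2,I4) = 0.68 × 1.01 × 0.85 = 0.5838
  σ(I3,I4) = 0.59 × 1.42 × 0.85 = 0.7121
σ²_T = Σσ²ᵢ + 2·Σσ_ij = 5.7754 + 2 × 4.2742 = 14.3238
α = (4/3)·(1 − 5.7754/14.3238) = 0.796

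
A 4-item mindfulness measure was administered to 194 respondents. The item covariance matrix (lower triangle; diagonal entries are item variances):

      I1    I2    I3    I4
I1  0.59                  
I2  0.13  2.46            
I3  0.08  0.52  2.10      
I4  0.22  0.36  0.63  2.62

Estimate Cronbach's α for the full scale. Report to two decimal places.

Σσᵢ² = 0.59 + 2.46 + 2.10 + 2.62 = 7.77
Σ_{i<j} σ_ij = 1.94
total variance = 7.77 + 2 × 1.94 = 11.65
α = (k/(k−1))·(1 − Σσᵢ²/total variance) = (4/3)·(1 − 7.77/11.65) = 0.44

α = 0.44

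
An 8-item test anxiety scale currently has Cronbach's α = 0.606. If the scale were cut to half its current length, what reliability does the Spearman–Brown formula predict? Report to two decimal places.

Length factor m = 1/2
α' = m·α / (1 − (1−m)·α)
   = 1/2 × 0.606 / (1 − (1 − 1/2) × 0.606)
   = 0.3030 / 0.6970 = 0.43

predicted reliability = 0.43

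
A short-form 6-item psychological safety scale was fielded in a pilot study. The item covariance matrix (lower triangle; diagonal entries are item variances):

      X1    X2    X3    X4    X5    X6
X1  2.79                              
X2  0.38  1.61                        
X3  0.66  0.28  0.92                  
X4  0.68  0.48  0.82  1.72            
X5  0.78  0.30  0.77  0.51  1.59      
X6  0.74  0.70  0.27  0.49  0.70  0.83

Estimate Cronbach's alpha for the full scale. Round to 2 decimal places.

Σσᵢ² = 2.79 + 1.61 + 0.92 + 1.72 + 1.59 + 0.83 = 9.46
Sum of the distinct covariances = 8.56
σ²_total = 9.46 + 2 × 8.56 = 26.58
α = (k/(k−1))·(1 − Σσᵢ²/σ²_total) = (6/5)·(1 − 9.46/26.58) = 0.77

α = 0.77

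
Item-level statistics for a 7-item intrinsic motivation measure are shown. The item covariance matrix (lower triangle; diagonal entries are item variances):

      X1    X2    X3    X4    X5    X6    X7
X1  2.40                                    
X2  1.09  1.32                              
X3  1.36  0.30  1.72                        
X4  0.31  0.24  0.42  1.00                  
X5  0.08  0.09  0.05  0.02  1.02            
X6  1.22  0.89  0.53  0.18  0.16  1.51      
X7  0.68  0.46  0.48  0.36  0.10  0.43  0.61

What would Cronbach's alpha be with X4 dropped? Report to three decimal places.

Remaining items: X1, X2, X3, X5, X6, X7 (k = 6).
Σσᵢ² = 2.40 + 1.32 + 1.72 + 1.02 + 1.51 + 0.61 = 8.58
total variance = 8.58 + 2 × 7.92 = 24.42
α (item deleted) = (6/5)·(1 − 8.58/24.42) = 0.778

Cronbach's alpha = 0.778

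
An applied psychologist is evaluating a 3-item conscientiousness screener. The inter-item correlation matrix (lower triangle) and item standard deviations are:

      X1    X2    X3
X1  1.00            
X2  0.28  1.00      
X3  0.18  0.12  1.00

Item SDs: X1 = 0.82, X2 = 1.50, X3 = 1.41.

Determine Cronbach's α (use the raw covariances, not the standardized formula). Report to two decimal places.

Σσ²ᵢ = 0.82² + 1.50² + 1.41² = 4.9105
Covariances σ_ij = r_ij · s_i · s_j:
  σ(X1,X2) = 0.28 × 0.82 × 1.50 = 0.3444
  σ(X1,X3) = 0.18 × 0.82 × 1.41 = 0.2081
  σ(X2,X3) = 0.12 × 1.50 × 1.41 = 0.2538
σ²_T = Σσ²ᵢ + 2·Σσ_ij = 4.9105 + 2 × 0.8063 = 6.5231
α = (3/2)·(1 − 4.9105/6.5231) = 0.37

Cronbach's α = 0.37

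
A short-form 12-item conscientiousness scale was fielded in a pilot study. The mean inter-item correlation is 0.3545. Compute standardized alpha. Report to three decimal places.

standardized alpha = 0.868

Standardized α = k·r̄ / (1 + (k−1)·r̄) = 12 × 0.3545 / (1 + 11 × 0.3545)
  = 4.2540 / 4.8995 = 0.868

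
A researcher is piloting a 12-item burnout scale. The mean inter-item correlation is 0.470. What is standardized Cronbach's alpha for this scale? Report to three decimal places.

α = 0.914

Standardized α = k·r̄ / (1 + (k−1)·r̄) = 12 × 0.470 / (1 + 11 × 0.470)
  = 5.6400 / 6.1700 = 0.914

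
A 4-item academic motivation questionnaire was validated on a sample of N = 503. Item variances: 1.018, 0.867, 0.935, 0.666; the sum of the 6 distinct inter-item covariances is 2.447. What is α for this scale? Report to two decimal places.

Σσᵢ² = 1.018 + 0.867 + 0.935 + 0.666 = 3.486
Sum of distinct covariances = 2.447
total variance = Σσᵢ² + 2·Σcov = 3.486 + 2 × 2.447 = 8.380
α = (4/3)·(1 − 3.486/8.380) = 0.78

α = 0.78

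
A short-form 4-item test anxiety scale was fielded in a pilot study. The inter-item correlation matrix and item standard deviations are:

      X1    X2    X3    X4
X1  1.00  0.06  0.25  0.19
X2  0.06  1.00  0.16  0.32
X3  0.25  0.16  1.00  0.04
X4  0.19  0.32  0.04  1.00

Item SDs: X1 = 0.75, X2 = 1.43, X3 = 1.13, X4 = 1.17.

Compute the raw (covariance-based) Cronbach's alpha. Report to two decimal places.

Σσ²ᵢ = 0.75² + 1.43² + 1.13² + 1.17² = 5.2532
Covariances σ_ij = r_ij · s_i · s_j:
  σ(X1,X2) = 0.06 × 0.75 × 1.43 = 0.0643
  σ(X1,X3) = 0.25 × 0.75 × 1.13 = 0.2119
  σ(X1,X4) = 0.19 × 0.75 × 1.17 = 0.1667
  σ(X2,X3) = 0.16 × 1.43 × 1.13 = 0.2585
  σ(X2,X4) = 0.32 × 1.43 × 1.17 = 0.5354
  σ(X3,X4) = 0.04 × 1.13 × 1.17 = 0.0529
σ²_T = Σσ²ᵢ + 2·Σσ_ij = 5.2532 + 2 × 1.2897 = 7.8326
α = (4/3)·(1 − 5.2532/7.8326) = 0.44

α = 0.44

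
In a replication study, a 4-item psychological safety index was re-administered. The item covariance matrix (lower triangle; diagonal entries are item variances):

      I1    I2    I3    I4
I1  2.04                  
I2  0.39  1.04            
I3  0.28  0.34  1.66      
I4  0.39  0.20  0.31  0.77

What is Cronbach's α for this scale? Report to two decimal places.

ΣVar(i) = 2.04 + 1.04 + 1.66 + 0.77 = 5.51
Σ_{i<j} σ_ij = 1.91
σ²_T = 5.51 + 2 × 1.91 = 9.33
α = (k/(k−1))·(1 − ΣVar(i)/σ²_T) = (4/3)·(1 − 5.51/9.33) = 0.55

Cronbach's α = 0.55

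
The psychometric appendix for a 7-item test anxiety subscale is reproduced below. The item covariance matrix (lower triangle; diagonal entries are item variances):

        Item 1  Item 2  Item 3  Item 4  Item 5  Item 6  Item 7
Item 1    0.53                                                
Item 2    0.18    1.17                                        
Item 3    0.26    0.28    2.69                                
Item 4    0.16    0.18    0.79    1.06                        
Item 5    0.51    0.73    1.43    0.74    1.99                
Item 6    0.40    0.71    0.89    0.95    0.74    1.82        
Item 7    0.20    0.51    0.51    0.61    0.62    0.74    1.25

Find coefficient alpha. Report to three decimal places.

Σσ²ᵢ = 0.53 + 1.17 + 2.69 + 1.06 + 1.99 + 1.82 + 1.25 = 10.51
Sum of the distinct covariances = 12.14
σ²_total = 10.51 + 2 × 12.14 = 34.79
α = (k/(k−1))·(1 − Σσ²ᵢ/σ²_total) = (7/6)·(1 − 10.51/34.79) = 0.814

coefficient alpha = 0.814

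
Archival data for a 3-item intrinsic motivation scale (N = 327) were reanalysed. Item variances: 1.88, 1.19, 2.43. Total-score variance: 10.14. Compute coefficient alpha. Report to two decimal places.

Σσᵢ² = 1.88 + 1.19 + 2.43 = 5.50
α = (k/(k−1))·(1 − Σσᵢ²/σ²_total) = (3/2)·(1 − 5.50/10.14) = 0.69

coefficient alpha = 0.69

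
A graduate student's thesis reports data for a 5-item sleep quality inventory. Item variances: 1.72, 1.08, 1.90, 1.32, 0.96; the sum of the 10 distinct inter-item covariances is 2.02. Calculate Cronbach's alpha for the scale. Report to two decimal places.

Cronbach's alpha = 0.46

ΣVar(i) = 1.72 + 1.08 + 1.90 + 1.32 + 0.96 = 6.98
Sum of distinct covariances = 2.02
total variance = ΣVar(i) + 2·Σcov = 6.98 + 2 × 2.02 = 11.02
α = (5/4)·(1 − 6.98/11.02) = 0.46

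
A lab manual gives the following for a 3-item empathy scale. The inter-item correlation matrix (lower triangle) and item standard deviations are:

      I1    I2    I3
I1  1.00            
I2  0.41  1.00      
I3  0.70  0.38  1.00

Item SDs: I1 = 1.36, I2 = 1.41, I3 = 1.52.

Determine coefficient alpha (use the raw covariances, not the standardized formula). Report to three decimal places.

Σσ²ᵢ = 1.36² + 1.41² + 1.52² = 6.1481
Covariances σ_ij = r_ij · s_i · s_j:
  σ(I1,I2) = 0.41 × 1.36 × 1.41 = 0.7862
  σ(I1,I3) = 0.70 × 1.36 × 1.52 = 1.4470
  σ(I2,I3) = 0.38 × 1.41 × 1.52 = 0.8144
σ²_T = Σσ²ᵢ + 2·Σσ_ij = 6.1481 + 2 × 3.0476 = 12.2433
α = (3/2)·(1 − 6.1481/12.2433) = 0.747

α = 0.747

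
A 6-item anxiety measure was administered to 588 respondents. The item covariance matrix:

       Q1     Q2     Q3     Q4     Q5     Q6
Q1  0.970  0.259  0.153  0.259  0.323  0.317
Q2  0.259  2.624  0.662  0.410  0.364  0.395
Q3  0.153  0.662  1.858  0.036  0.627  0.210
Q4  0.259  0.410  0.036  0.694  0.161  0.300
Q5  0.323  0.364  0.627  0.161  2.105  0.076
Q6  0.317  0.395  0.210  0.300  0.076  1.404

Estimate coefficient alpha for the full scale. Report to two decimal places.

Σσᵢ² = 0.970 + 2.624 + 1.858 + 0.694 + 2.105 + 1.404 = 9.655
Sum of the distinct covariances = 4.552
σ²_total = 9.655 + 2 × 4.552 = 18.759
α = (k/(k−1))·(1 − Σσᵢ²/σ²_total) = (6/5)·(1 − 9.655/18.759) = 0.58

α = 0.58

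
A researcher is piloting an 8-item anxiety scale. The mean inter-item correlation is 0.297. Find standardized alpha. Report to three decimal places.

standardized alpha = 0.772

Standardized α = k·r̄ / (1 + (k−1)·r̄) = 8 × 0.297 / (1 + 7 × 0.297)
  = 2.3760 / 3.0790 = 0.772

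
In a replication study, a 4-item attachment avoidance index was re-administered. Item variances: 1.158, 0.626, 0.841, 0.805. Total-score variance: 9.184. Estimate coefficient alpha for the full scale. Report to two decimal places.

coefficient alpha = 0.84

Σσ²ᵢ = 1.158 + 0.626 + 0.841 + 0.805 = 3.430
α = (k/(k−1))·(1 − Σσ²ᵢ/σ²_T) = (4/3)·(1 − 3.430/9.184) = 0.84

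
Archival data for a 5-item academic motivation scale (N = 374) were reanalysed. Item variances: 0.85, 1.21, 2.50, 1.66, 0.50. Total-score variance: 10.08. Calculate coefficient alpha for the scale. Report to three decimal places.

coefficient alpha = 0.417

Σσ²ᵢ = 0.85 + 1.21 + 2.50 + 1.66 + 0.50 = 6.72
α = (k/(k−1))·(1 − Σσ²ᵢ/Var(T)) = (5/4)·(1 − 6.72/10.08) = 0.417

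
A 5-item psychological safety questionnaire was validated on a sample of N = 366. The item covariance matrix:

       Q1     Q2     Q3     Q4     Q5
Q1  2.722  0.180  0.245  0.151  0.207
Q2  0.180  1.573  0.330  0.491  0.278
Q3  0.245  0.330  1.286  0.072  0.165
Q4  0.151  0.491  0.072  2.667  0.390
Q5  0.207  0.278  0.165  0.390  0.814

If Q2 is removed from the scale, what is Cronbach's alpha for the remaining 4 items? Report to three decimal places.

Remaining items: Q1, Q3, Q4, Q5 (k = 4).
sum of item variances = 2.722 + 1.286 + 2.667 + 0.814 = 7.489
σ²_total = 7.489 + 2 × 1.230 = 9.949
α (item deleted) = (4/3)·(1 − 7.489/9.949) = 0.330

Cronbach's alpha = 0.330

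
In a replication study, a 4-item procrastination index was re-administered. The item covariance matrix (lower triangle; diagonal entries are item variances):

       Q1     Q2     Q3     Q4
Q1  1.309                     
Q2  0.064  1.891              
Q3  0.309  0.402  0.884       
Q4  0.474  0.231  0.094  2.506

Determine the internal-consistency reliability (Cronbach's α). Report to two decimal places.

Σσ²ᵢ = 1.309 + 1.891 + 0.884 + 2.506 = 6.590
Σ_{i<j} σ_ij = 1.574
σ²_T = 6.590 + 2 × 1.574 = 9.738
α = (k/(k−1))·(1 − Σσ²ᵢ/σ²_T) = (4/3)·(1 − 6.590/9.738) = 0.43

α = 0.43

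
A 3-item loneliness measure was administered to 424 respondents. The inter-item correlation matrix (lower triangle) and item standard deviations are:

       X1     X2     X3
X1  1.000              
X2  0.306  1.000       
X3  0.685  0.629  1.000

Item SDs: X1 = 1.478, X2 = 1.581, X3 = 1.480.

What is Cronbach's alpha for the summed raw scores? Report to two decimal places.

Σσ²ᵢ = 1.478² + 1.581² + 1.480² = 6.8744
Covariances σ_ij = r_ij · s_i · s_j:
  σ(X1,X2) = 0.306 × 1.478 × 1.581 = 0.7150
  σ(X1,X3) = 0.685 × 1.478 × 1.480 = 1.4984
  σ(X2,X3) = 0.629 × 1.581 × 1.480 = 1.4718
σ²_T = Σσ²ᵢ + 2·Σσ_ij = 6.8744 + 2 × 3.6852 = 14.2448
α = (3/2)·(1 − 6.8744/14.2448) = 0.78

Cronbach's alpha = 0.78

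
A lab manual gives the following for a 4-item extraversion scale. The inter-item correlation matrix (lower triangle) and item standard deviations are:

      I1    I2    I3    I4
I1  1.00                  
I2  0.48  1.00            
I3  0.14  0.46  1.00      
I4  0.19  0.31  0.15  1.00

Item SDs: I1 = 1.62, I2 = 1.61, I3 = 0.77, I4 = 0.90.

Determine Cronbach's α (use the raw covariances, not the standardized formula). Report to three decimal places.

Σσ²ᵢ = 1.62² + 1.61² + 0.77² + 0.90² = 6.6194
Covariances σ_ij = r_ij · s_i · s_j:
  σ(I1,I2) = 0.48 × 1.62 × 1.61 = 1.2519
  σ(I1,I3) = 0.14 × 1.62 × 0.77 = 0.1746
  σ(I1,I4) = 0.19 × 1.62 × 0.90 = 0.2770
  σ(I2,I3) = 0.46 × 1.61 × 0.77 = 0.5703
  σ(I2,I4) = 0.31 × 1.61 × 0.90 = 0.4492
  σ(I3,I4) = 0.15 × 0.77 × 0.90 = 0.1040
σ²_T = Σσ²ᵢ + 2·Σσ_ij = 6.6194 + 2 × 2.8270 = 12.2734
α = (4/3)·(1 − 6.6194/12.2734) = 0.614

Cronbach's α = 0.614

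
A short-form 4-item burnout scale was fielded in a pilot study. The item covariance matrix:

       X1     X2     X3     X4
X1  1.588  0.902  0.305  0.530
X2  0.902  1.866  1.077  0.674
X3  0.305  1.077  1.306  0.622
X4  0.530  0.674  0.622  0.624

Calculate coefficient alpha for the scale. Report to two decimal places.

α = 0.81

ΣVar(i) = 1.588 + 1.866 + 1.306 + 0.624 = 5.384
Sum of off-diagonal covariances = 4.110
σ²_T = 5.384 + 2 × 4.110 = 13.604
α = (k/(k−1))·(1 − ΣVar(i)/σ²_T) = (4/3)·(1 − 5.384/13.604) = 0.81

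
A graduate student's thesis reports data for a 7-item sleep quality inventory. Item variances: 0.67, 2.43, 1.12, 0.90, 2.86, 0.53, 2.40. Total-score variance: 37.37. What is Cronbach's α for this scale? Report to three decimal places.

Σσ²ᵢ = 0.67 + 2.43 + 1.12 + 0.90 + 2.86 + 0.53 + 2.40 = 10.91
α = (k/(k−1))·(1 − Σσ²ᵢ/Var(T)) = (7/6)·(1 − 10.91/37.37) = 0.826

Cronbach's α = 0.826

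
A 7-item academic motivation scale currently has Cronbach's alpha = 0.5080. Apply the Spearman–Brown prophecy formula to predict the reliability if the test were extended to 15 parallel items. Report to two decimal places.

predicted reliability = 0.69

Length factor m = 15/7 = 2.1429
α' = m·α / (1 + (m−1)·α)
   = 15/7 × 0.5080 / (1 + (15/7 − 1) × 0.5080)
   = 1.0886 / 1.5806 = 0.69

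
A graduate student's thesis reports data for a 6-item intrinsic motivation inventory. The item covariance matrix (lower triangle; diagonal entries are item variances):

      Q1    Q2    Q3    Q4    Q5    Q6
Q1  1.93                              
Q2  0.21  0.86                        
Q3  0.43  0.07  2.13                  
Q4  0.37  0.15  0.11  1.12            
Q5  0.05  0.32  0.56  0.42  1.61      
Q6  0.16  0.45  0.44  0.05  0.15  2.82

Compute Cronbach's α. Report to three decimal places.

ΣVar(i) = 1.93 + 0.86 + 2.13 + 1.12 + 1.61 + 2.82 = 10.47
Σ_{i<j} σ_ij = 3.94
Var(T) = 10.47 + 2 × 3.94 = 18.35
α = (k/(k−1))·(1 − ΣVar(i)/Var(T)) = (6/5)·(1 − 10.47/18.35) = 0.515

α = 0.515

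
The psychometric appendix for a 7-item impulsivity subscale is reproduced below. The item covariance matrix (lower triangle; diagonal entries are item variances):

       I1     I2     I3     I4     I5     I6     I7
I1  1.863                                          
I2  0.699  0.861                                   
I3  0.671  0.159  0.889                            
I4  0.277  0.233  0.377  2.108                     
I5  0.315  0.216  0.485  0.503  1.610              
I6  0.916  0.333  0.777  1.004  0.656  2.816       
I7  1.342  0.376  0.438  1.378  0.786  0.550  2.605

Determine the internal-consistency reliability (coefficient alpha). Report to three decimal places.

Σσ²ᵢ = 1.863 + 0.861 + 0.889 + 2.108 + 1.610 + 2.816 + 2.605 = 12.752
Sum of the distinct covariances = 12.491
σ²_T = 12.752 + 2 × 12.491 = 37.734
α = (k/(k−1))·(1 − Σσ²ᵢ/σ²_T) = (7/6)·(1 − 12.752/37.734) = 0.772

coefficient alpha = 0.772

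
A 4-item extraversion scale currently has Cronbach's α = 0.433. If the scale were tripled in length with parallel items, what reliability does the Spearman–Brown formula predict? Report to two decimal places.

predicted reliability = 0.70

Length factor m = 3
α' = m·α / (1 + (m−1)·α)
   = 3 × 0.433 / (1 + (3 − 1) × 0.433)
   = 1.2990 / 1.8660 = 0.70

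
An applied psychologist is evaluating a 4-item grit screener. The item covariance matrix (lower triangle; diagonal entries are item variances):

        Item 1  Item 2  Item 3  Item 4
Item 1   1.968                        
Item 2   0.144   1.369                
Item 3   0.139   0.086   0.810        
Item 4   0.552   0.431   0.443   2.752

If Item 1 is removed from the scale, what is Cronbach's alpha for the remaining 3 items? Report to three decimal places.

α = 0.420

Remaining items: Item 2, Item 3, Item 4 (k = 3).
Σσ²ᵢ = 1.369 + 0.810 + 2.752 = 4.931
Var(T) = 4.931 + 2 × 0.960 = 6.851
α (item deleted) = (3/2)·(1 − 4.931/6.851) = 0.420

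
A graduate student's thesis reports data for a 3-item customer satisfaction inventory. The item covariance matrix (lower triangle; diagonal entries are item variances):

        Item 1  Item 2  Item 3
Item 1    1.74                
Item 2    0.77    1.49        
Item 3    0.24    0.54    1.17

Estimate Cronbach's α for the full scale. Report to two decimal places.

Σσ²ᵢ = 1.74 + 1.49 + 1.17 = 4.40
Sum of the distinct covariances = 1.55
σ²_T = 4.40 + 2 × 1.55 = 7.50
α = (k/(k−1))·(1 − Σσ²ᵢ/σ²_T) = (3/2)·(1 − 4.40/7.50) = 0.62

α = 0.62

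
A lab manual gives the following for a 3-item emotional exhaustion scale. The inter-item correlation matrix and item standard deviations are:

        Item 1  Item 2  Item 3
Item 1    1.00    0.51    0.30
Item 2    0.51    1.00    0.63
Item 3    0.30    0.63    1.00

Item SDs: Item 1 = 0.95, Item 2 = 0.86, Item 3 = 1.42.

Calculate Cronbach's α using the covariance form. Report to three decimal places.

Σσ²ᵢ = 0.95² + 0.86² + 1.42² = 3.6585
Covariances σ_ij = r_ij · s_i · s_j:
  σ(Item 1,Item 2) = 0.51 × 0.95 × 0.86 = 0.4167
  σ(Item 1,Item 3) = 0.30 × 0.95 × 1.42 = 0.4047
  σ(Item 2,Item 3) = 0.63 × 0.86 × 1.42 = 0.7694
σ²_T = Σσ²ᵢ + 2·Σσ_ij = 3.6585 + 2 × 1.5908 = 6.8401
α = (3/2)·(1 − 3.6585/6.8401) = 0.698

α = 0.698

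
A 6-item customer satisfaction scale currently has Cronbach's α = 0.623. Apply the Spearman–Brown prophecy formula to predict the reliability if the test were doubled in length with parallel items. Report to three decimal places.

predicted reliability = 0.768

Length factor m = 2
α' = m·α / (1 + (m−1)·α)
   = 2 × 0.623 / (1 + (2 − 1) × 0.623)
   = 1.2460 / 1.6230 = 0.768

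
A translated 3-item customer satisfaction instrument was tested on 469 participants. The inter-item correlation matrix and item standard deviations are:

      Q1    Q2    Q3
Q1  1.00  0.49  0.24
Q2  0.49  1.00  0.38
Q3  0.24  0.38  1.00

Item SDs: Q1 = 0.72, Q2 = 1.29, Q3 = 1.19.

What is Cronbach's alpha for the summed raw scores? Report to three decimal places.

Cronbach's alpha = 0.613

Σσ²ᵢ = 0.72² + 1.29² + 1.19² = 3.5986
Covariances σ_ij = r_ij · s_i · s_j:
  σ(Q1,Q2) = 0.49 × 0.72 × 1.29 = 0.4551
  σ(Q1,Q3) = 0.24 × 0.72 × 1.19 = 0.2056
  σ(Q2,Q3) = 0.38 × 1.29 × 1.19 = 0.5833
σ²_T = Σσ²ᵢ + 2·Σσ_ij = 3.5986 + 2 × 1.2440 = 6.0866
α = (3/2)·(1 − 3.5986/6.0866) = 0.613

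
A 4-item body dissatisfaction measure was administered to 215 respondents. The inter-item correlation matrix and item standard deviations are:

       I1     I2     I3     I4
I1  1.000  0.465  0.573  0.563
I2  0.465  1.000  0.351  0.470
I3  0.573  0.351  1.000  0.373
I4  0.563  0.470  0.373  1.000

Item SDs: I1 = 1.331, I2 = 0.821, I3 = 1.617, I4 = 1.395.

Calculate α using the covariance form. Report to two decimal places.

α = 0.76

Σσ²ᵢ = 1.331² + 0.821² + 1.617² + 1.395² = 7.0063
Covariances σ_ij = r_ij · s_i · s_j:
  σ(I1,I2) = 0.465 × 1.331 × 0.821 = 0.5081
  σ(I1,I3) = 0.573 × 1.331 × 1.617 = 1.2332
  σ(I1,I4) = 0.563 × 1.331 × 1.395 = 1.0453
  σ(I2,I3) = 0.351 × 0.821 × 1.617 = 0.4660
  σ(I2,I4) = 0.470 × 0.821 × 1.395 = 0.5383
  σ(I3,I4) = 0.373 × 1.617 × 1.395 = 0.8414
σ²_T = Σσ²ᵢ + 2·Σσ_ij = 7.0063 + 2 × 4.6323 = 16.2709
α = (4/3)·(1 − 7.0063/16.2709) = 0.76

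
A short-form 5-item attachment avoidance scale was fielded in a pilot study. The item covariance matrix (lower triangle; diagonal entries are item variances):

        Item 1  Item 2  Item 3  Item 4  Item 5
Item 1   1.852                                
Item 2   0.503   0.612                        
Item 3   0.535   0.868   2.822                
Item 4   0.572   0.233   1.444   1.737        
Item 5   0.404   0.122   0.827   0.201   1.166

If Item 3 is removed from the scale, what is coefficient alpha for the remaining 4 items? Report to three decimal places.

coefficient alpha = 0.575

Remaining items: Item 1, Item 2, Item 4, Item 5 (k = 4).
Σσ²ᵢ = 1.852 + 0.612 + 1.737 + 1.166 = 5.367
total variance = 5.367 + 2 × 2.035 = 9.437
α (item deleted) = (4/3)·(1 − 5.367/9.437) = 0.575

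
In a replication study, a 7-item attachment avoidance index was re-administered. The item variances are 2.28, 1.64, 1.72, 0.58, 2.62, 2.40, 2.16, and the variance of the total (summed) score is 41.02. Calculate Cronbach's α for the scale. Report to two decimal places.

ΣVar(i) = 2.28 + 1.64 + 1.72 + 0.58 + 2.62 + 2.40 + 2.16 = 13.40
α = (k/(k−1))·(1 − ΣVar(i)/total variance) = (7/6)·(1 − 13.40/41.02) = 0.79

Cronbach's α = 0.79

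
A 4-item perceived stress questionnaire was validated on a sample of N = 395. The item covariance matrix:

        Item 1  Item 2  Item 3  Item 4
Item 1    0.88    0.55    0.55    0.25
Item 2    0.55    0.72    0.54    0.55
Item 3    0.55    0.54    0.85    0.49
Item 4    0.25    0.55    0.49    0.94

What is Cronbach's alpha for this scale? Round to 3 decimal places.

Cronbach's alpha = 0.845

Σσ²ᵢ = 0.88 + 0.72 + 0.85 + 0.94 = 3.39
Sum of the distinct covariances = 2.93
σ²_total = 3.39 + 2 × 2.93 = 9.25
α = (k/(k−1))·(1 − Σσ²ᵢ/σ²_total) = (4/3)·(1 − 3.39/9.25) = 0.845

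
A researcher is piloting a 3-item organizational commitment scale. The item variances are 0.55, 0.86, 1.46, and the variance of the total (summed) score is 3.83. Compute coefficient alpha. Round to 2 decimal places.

α = 0.38

Σσ²ᵢ = 0.55 + 0.86 + 1.46 = 2.87
α = (k/(k−1))·(1 − Σσ²ᵢ/total variance) = (3/2)·(1 − 2.87/3.83) = 0.38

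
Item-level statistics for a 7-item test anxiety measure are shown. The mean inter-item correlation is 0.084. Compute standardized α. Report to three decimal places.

standardized α = 0.391

Standardized α = k·r̄ / (1 + (k−1)·r̄) = 7 × 0.084 / (1 + 6 × 0.084)
  = 0.5880 / 1.5040 = 0.391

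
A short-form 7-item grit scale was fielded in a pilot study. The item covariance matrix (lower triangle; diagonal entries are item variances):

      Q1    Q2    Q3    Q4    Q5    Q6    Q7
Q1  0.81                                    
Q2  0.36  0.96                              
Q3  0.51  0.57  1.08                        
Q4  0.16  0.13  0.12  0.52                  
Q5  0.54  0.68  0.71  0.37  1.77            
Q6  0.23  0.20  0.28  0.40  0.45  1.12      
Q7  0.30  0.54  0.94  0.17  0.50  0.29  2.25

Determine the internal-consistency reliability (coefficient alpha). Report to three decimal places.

sum of item variances = 0.81 + 0.96 + 1.08 + 0.52 + 1.77 + 1.12 + 2.25 = 8.51
Σ_{i<j} σ_ij = 8.45
σ²_T = 8.51 + 2 × 8.45 = 25.41
α = (k/(k−1))·(1 − sum of item variances/σ²_T) = (7/6)·(1 − 8.51/25.41) = 0.776

coefficient alpha = 0.776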